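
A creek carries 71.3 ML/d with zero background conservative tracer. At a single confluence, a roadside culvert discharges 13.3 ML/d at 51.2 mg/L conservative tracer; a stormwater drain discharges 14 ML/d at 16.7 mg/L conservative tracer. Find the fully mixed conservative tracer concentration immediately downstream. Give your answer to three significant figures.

9.28 mg/L

Conservation of mass: C = (71.30·0 + 13.30·51.20 + 14.00·16.70) / 98.60 = 914.8/98.60 = 9.277 mg/L.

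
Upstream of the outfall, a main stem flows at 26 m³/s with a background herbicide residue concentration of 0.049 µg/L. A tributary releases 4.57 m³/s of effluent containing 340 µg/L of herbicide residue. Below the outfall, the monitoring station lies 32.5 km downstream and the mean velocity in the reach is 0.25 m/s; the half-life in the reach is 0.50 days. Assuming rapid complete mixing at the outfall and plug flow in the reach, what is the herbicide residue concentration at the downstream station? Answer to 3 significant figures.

Mixed concentration C = ΣQC/ΣQ = (26.00·0.04900 + 4.570·340.0) / 30.57 = 1555/30.57 = 50.87 µg/L.
Travel time t = 32.5·1000 / 0.25 = 130000 s = 36.11 h.
Half-life 0.50 d → k = ln 2 / 0.50 = 1.386 d⁻¹.
Applying C = C₀e^(−kt): 50.87 × 0.1242 = 6.318 µg/L.

6.32 µg/L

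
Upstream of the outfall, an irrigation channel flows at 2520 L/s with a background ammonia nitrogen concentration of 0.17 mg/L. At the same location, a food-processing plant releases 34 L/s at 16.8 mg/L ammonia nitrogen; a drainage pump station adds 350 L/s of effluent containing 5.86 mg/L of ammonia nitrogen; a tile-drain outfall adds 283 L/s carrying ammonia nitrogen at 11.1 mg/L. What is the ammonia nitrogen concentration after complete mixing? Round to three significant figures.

Mixed concentration C = ΣQC/ΣQ = (2520·0.1700 + 34.00·16.80 + 350.0·5.860 + 283.0·11.10) / 3187 = 6192/3187 = 1.943 mg/L.

1.94 mg/L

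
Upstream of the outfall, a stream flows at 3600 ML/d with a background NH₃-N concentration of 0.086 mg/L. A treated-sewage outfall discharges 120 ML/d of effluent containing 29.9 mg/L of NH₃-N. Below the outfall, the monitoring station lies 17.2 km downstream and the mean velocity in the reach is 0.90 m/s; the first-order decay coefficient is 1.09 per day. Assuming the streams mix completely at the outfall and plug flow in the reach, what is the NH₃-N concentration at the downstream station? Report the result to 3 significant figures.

0.823 mg/L

Mass balance: C = (3600·0.08600 + 120.0·29.90) / 3720 = 3898/3720 = 1.048 mg/L.
Travel time t = 17.2·1000 / 0.90 = 19110 s = 5.309 h.
Decay over the reach: 1.048·exp(−kt) = 1.048·0.7858 = 0.8233 mg/L.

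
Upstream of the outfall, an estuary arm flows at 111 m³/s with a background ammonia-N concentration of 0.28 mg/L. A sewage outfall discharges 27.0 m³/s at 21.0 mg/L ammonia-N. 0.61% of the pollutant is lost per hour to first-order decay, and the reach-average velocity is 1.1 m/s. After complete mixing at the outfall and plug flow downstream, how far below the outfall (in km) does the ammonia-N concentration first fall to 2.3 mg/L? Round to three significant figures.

410 km

Mass balance: C = (111.0·0.2800 + 27.00·21.00) / 138.0 = 598.1/138.0 = 4.334 mg/L.
0.61%/h lost → k = −ln(1 − 0.0061) = 0.006119 h⁻¹.
Set 4.334·exp(−k·t) = 2.3 → t = ln(4.334/2.3)/k = 372800 s = 103.5 h.
Distance = v·t = 1.1·372800 = 410000 m = 410.0 km.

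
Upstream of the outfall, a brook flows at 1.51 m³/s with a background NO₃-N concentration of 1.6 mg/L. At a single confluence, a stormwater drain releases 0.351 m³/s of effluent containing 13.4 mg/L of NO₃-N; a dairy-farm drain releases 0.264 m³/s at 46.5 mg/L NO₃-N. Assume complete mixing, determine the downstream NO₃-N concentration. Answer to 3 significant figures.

9.13 mg/L

Mixed concentration C = ΣQC/ΣQ = (1.510·1.600 + 0.3510·13.40 + 0.2640·46.50) / 2.125 = 19.40/2.125 = 9.127 mg/L.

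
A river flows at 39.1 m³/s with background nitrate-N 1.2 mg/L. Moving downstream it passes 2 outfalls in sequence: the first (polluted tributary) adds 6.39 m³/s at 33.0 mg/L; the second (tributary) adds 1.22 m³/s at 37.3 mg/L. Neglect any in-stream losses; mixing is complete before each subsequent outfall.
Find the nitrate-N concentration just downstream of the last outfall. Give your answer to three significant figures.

6.49 mg/L

Outfall 1: combined Q = 45.49 m³/s; C = (39.10·1.200 + 6.390·33.00)/45.49 = 5.667 mg/L.
Outfall 2: combined Q = 46.71 m³/s; C = (45.49·5.667 + 1.220·37.30)/46.71 = 6.493 mg/L.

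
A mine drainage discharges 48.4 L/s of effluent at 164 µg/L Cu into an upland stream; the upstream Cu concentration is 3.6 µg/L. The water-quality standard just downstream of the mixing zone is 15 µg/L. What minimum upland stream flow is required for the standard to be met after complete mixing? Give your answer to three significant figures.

Set C_mix = 15: (Q·3.600 + 48.40·164.0) / (Q + 48.40) = 15
→ Q = 48.40·(164.0 − 15)/(15 − 3.600) = 632.6 L/s.

633 L/s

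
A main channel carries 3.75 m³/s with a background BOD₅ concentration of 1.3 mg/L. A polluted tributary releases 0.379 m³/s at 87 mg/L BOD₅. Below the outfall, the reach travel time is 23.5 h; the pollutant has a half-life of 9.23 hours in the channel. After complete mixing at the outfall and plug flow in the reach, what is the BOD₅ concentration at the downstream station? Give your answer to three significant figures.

Flow-weighted average: C = (3.750·1.300 + 0.3790·87.00) / 4.129 = 37.85/4.129 = 9.166 mg/L.
Half-life 9.23 h → k = ln 2 / 9.23 = 0.07510 h⁻¹ = 1.802 d⁻¹.
Applying C = C₀e^(−kt): 9.166 × 0.1712 = 1.570 mg/L.

1.57 mg/L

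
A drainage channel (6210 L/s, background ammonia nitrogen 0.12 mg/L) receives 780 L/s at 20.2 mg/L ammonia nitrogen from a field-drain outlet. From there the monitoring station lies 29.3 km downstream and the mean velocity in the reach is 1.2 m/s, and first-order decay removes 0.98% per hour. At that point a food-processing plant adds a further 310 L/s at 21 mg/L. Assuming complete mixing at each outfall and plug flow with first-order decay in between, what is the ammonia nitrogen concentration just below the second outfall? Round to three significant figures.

After mixing, C = (6210·0.1200 + 780.0·20.20) / 6990 = 16500/6990 = 2.361 mg/L; combined flow 6990 L/s.
Travel time t = 29.3·1000 / 1.2 = 24420 s = 6.782 h.
0.98%/h lost → k = −ln(1 − 0.0098) = 0.009848 h⁻¹.
Decay over the reach: 2.361·exp(−kt) = 2.361·0.9354 = 2.208 mg/L.
At the second outfall, C = (6990·2.208 + 310.0·21.00) / (6990 + 310.0) = 3.006 mg/L.

3.01 mg/L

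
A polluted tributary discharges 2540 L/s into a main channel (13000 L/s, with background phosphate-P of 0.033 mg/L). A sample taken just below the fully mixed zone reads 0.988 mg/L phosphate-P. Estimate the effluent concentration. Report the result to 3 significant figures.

Mass balance: 13000·0.03300 + 2540·Cₑ = 15540·0.9880
→ Cₑ = (15540·0.9880 − 13000·0.03300) / 2540 = 5.876 mg/L.

5.88 mg/L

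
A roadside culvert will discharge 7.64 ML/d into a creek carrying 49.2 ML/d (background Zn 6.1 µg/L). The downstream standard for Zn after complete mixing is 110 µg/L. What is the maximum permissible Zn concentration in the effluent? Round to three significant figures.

779 µg/L

At the limit, (Qr·Cr + Qe·Cₑ)/(Qr + Qe) = 110:
Cₑ = (56.84·110 − 49.20·6.100) / 7.640 = 779.1 µg/L.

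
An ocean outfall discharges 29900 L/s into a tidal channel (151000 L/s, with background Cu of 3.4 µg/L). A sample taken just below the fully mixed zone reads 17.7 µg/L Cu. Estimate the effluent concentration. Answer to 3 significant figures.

Mass balance: 151000·3.400 + 29900·Cₑ = 180900·17.70
→ Cₑ = (180900·17.70 − 151000·3.400) / 29900 = 89.92 µg/L.

89.9 µg/L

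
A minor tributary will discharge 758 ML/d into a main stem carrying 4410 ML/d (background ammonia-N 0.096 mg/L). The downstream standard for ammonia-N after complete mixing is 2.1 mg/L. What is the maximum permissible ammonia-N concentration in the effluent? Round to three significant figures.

At the limit, (Qr·Cr + Qe·Cₑ)/(Qr + Qe) = 2.1:
Cₑ = (5168·2.1 − 4410·0.09600) / 758.0 = 13.76 mg/L.

13.8 mg/L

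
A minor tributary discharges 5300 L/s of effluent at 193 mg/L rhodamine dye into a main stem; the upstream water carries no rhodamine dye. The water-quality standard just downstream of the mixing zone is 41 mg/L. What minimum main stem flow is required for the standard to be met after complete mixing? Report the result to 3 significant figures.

Set C_mix = 41: (Q·0 + 5300·193.0) / (Q + 5300) = 41
→ Q = 5300·(193.0 − 41)/(41 − 0) = 19650 L/s.

19600 L/s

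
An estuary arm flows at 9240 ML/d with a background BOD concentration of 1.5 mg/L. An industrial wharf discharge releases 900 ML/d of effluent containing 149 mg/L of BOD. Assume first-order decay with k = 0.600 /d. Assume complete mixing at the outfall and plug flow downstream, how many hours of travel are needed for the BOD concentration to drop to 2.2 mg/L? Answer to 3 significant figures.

75.7 h

Flow-weighted average: C = (9240·1.500 + 900.0·149.0) / 10140 = 148000/10140 = 14.59 mg/L.
14.59·exp(−k·t) = 2.2 → t = ln(14.59/2.2)/k = 272400 s = 75.68 h.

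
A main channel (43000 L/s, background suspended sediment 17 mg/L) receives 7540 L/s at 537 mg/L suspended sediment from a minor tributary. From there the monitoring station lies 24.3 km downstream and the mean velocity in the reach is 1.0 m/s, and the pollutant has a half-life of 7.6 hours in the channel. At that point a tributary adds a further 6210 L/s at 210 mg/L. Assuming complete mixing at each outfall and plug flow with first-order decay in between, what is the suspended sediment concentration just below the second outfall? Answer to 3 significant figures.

68.5 mg/L

Mass balance: C = (43000·17.00 + 7540·537.0) / 50540 = 4780000/50540 = 94.58 mg/L; combined flow 50540 L/s.
Travel time t = 24.3·1000 / 1.0 = 24300 s = 6.750 h.
Half-life 7.6 h → k = ln 2 / 7.6 = 0.09120 h⁻¹ = 2.189 d⁻¹.
Applying C = C₀e^(−kt): 94.58 × 0.5403 = 51.10 mg/L.
Second outfall: C = (50540·51.10 + 6210·210.0)/56750 = 68.49 mg/L.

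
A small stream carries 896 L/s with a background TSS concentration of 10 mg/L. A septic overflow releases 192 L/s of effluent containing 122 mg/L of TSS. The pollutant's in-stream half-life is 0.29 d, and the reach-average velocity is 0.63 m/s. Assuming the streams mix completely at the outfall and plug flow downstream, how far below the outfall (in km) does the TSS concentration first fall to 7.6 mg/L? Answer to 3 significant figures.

Mixed concentration C = ΣQC/ΣQ = (896.0·10.00 + 192.0·122.0) / 1088 = 32380/1088 = 29.76 mg/L.
Half-life 0.29 d → k = ln 2 / 0.29 = 2.390 d⁻¹.
Set 29.76·exp(−k·t) = 7.6 → t = ln(29.76/7.6)/k = 49350 s = 13.71 h.
Distance = v·t = 0.63·49350 = 31090 m = 31.09 km.

31.1 km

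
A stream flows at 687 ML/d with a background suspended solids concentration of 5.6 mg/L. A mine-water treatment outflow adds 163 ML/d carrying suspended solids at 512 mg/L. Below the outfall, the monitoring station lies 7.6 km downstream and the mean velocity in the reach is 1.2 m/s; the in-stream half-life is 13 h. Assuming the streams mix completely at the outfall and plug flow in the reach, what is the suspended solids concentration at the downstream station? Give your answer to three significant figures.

93.5 mg/L

Mixed concentration C = ΣQC/ΣQ = (687.0·5.600 + 163.0·512.0) / 850.0 = 87300/850.0 = 102.7 mg/L.
Travel time t = 7.6·1000 / 1.2 = 6333 s = 1.759 h.
Half-life 13 h → k = ln 2 / 13 = 0.05332 h⁻¹ = 1.280 d⁻¹.
First-order decay: C = 102.7·exp(−k·t) = 102.7·0.9105 = 93.51 mg/L.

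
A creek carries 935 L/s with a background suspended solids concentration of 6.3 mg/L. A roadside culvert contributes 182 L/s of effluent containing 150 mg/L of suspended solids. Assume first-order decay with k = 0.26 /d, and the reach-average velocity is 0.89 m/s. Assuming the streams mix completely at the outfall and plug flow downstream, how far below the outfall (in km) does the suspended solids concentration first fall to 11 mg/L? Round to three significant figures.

294 km

After mixing, C = (935.0·6.300 + 182.0·150.0) / 1117 = 33190/1117 = 29.71 mg/L.
Set 29.71·exp(−k·t) = 11 → t = ln(29.71/11)/k = 330200 s = 91.73 h.
Distance = v·t = 0.89·330200 = 293900 m = 293.9 km.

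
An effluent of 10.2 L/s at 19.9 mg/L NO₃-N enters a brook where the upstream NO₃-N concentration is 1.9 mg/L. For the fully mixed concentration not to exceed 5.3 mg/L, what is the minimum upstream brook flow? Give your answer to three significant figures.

Set C_mix = 5.3: (Q·1.900 + 10.20·19.90) / (Q + 10.20) = 5.3
→ Q = 10.20·(19.90 − 5.3)/(5.3 − 1.900) = 43.80 L/s.

43.8 L/s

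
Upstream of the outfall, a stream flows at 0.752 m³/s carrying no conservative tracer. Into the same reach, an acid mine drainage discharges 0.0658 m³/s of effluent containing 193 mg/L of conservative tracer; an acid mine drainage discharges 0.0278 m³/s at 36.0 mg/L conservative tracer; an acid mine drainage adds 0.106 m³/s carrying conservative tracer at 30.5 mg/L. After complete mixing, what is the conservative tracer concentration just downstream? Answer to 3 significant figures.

Flow-weighted average: C = (0.7520·0 + 0.06580·193.0 + 0.02780·36.00 + 0.1060·30.50) / 0.9516 = 16.93/0.9516 = 17.79 mg/L.

17.8 mg/L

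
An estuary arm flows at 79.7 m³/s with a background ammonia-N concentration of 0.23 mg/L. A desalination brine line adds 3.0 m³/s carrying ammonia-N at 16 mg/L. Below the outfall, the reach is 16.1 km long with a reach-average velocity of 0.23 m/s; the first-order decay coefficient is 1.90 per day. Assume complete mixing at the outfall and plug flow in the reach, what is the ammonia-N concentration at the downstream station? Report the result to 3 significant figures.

0.172 mg/L

Mass balance: C = (79.70·0.2300 + 3.000·16.00) / 82.70 = 66.33/82.70 = 0.8021 mg/L.
Travel time t = 16.1·1000 / 0.23 = 70000 s = 19.44 h.
After decay, C = 0.8021 × e^(−kt) = 0.8021 × 0.2145 = 0.1721 mg/L.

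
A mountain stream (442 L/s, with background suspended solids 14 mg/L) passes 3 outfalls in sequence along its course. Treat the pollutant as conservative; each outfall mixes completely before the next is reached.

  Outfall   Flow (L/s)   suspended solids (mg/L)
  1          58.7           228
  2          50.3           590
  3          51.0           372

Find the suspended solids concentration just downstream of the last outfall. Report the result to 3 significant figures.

113 mg/L

After outfall 1: Q = 442.0 + 58.70 = 500.7 L/s; C = (442.0·14.00 + 58.70·228.0)/500.7 = 39.09 mg/L.
After outfall 2: Q = 500.7 + 50.30 = 551.0 L/s; C = (500.7·39.09 + 50.30·590.0)/551.0 = 89.38 mg/L.
After outfall 3: Q = 551.0 + 51.00 = 602.0 L/s; C = (551.0·89.38 + 51.00·372.0)/602.0 = 113.3 mg/L.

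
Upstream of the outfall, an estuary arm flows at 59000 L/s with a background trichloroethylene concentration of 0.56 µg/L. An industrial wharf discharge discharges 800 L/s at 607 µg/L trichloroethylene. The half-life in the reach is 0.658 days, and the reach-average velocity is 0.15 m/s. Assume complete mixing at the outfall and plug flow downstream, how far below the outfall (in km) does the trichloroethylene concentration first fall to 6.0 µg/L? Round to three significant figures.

After mixing, C = (59000·0.5600 + 800.0·607.0) / 59800 = 518600/59800 = 8.673 µg/L.
Half-life 0.658 d → k = ln 2 / 0.658 = 1.053 d⁻¹.
Set 8.673·exp(−k·t) = 6.0 → t = ln(8.673/6.0)/k = 30220 s = 8.394 h.
Distance = v·t = 0.15·30220 = 4533 m = 4.533 km.

4.53 km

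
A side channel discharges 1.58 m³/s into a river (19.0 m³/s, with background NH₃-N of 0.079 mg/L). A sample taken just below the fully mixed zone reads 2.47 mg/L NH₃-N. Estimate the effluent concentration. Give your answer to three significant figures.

31.2 mg/L

Mass balance: 19.00·0.07900 + 1.580·Cₑ = 20.58·2.470
→ Cₑ = (20.58·2.470 − 19.00·0.07900) / 1.580 = 31.22 mg/L.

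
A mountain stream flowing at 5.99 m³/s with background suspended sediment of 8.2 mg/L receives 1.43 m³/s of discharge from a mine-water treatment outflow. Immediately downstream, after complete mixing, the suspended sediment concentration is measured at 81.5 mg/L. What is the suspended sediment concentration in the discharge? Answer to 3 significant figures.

389 mg/L

Mass balance: 5.990·8.200 + 1.430·Cₑ = 7.420·81.50
→ Cₑ = (7.420·81.50 − 5.990·8.200) / 1.430 = 388.5 mg/L.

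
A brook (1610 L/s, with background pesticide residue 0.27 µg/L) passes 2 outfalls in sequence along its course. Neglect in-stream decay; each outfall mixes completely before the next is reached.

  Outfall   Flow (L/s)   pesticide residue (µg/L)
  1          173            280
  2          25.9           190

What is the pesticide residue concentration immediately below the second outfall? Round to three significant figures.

29.7 µg/L

Below outfall 1: Q → 1783 L/s, C = (1610·0.2700 + 173.0·280.0)/1783 = 27.41 µg/L.
Below outfall 2: Q → 1809 L/s, C = (1783·27.41 + 25.90·190.0)/1809 = 29.74 µg/L.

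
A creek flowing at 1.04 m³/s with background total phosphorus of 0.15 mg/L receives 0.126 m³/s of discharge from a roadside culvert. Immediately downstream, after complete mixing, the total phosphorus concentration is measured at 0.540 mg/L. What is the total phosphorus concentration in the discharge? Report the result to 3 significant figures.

3.76 mg/L

Mass balance: 1.040·0.1500 + 0.1260·Cₑ = 1.166·0.5400
→ Cₑ = (1.166·0.5400 − 1.040·0.1500) / 0.1260 = 3.759 mg/L.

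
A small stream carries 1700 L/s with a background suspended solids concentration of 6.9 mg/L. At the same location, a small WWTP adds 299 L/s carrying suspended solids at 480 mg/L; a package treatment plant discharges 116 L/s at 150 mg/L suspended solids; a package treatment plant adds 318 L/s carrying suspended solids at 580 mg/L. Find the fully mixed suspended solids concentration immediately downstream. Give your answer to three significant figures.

Mixed concentration C = ΣQC/ΣQ = (1700·6.900 + 299.0·480.0 + 116.0·150.0 + 318.0·580.0) / 2433 = 357100/2433 = 146.8 mg/L.

147 mg/L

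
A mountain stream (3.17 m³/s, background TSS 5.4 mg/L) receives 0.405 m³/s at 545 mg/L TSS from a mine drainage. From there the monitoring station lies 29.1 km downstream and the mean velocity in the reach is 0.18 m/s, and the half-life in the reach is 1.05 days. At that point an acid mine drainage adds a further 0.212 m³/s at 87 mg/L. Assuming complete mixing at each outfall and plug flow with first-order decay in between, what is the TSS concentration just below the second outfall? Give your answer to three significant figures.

23.1 mg/L

Conservation of mass: C = (3.170·5.400 + 0.4050·545.0) / 3.575 = 237.8/3.575 = 66.53 mg/L; combined flow 3.575 m³/s.
Travel time t = 29.1·1000 / 0.18 = 161700 s = 44.91 h.
Half-life 1.05 d → k = ln 2 / 1.05 = 0.6601 d⁻¹.
First-order decay: C = 66.53·exp(−k·t) = 66.53·0.2908 = 19.34 mg/L.
Second outfall: C = (3.575·19.34 + 0.2120·87.00)/3.787 = 23.13 mg/L.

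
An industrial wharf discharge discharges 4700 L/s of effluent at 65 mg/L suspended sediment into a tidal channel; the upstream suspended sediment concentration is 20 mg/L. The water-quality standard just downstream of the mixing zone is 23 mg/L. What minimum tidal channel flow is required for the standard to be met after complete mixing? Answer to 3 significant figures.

65800 L/s

Set C_mix = 23: (Q·20.00 + 4700·65.00) / (Q + 4700) = 23
→ Q = 4700·(65.00 − 23)/(23 − 20.00) = 65800 L/s.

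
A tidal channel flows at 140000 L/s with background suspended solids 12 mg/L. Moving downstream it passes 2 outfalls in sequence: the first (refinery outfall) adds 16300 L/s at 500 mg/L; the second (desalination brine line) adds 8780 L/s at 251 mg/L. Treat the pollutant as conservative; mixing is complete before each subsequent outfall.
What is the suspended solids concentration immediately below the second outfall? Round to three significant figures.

72.9 mg/L

Outfall 1: combined Q = 156300 L/s; C = (140000·12.00 + 16300·500.0)/156300 = 62.89 mg/L.
Outfall 2: combined Q = 165100 L/s; C = (156300·62.89 + 8780·251.0)/165100 = 72.90 mg/L.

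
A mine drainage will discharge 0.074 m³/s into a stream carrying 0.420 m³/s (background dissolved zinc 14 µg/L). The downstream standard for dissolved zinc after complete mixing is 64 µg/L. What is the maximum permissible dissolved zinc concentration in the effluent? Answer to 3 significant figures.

348 µg/L

At the limit, (Qr·Cr + Qe·Cₑ)/(Qr + Qe) = 64:
Cₑ = (0.4940·64 − 0.4200·14.00) / 0.07400 = 347.8 µg/L.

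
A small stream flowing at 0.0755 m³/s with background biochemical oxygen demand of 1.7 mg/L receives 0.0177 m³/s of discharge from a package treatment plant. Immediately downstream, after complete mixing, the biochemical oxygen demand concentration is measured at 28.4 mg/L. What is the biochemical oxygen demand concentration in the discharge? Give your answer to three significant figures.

Mass balance: 0.07550·1.700 + 0.01770·Cₑ = 0.09320·28.40
→ Cₑ = (0.09320·28.40 − 0.07550·1.700) / 0.01770 = 142.3 mg/L.

142 mg/L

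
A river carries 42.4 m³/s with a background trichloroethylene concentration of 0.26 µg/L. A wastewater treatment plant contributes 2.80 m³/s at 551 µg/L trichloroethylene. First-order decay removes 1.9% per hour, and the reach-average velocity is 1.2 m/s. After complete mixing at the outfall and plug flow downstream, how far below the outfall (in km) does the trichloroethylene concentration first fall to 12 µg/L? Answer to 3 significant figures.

After mixing, C = (42.40·0.2600 + 2.800·551.0) / 45.20 = 1554/45.20 = 34.38 µg/L.
1.9%/h lost → k = −ln(1 − 0.019) = 0.01918 h⁻¹.
Set 34.38·exp(−k·t) = 12 → t = ln(34.38/12)/k = 197500 s = 54.87 h.
Distance = v·t = 1.2·197500 = 237000 m = 237.0 km.

237 km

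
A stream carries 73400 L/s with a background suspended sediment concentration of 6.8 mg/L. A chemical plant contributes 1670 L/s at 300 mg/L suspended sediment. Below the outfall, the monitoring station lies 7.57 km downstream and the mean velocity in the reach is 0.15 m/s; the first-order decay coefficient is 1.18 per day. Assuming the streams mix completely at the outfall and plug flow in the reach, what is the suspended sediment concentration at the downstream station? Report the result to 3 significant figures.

Conservation of mass: C = (73400·6.800 + 1670·300.0) / 75070 = 1000000/75070 = 13.32 mg/L.
Travel time t = 7.57·1000 / 0.15 = 50470 s = 14.02 h.
Applying C = C₀e^(−kt): 13.32 × 0.5020 = 6.687 mg/L.

6.69 mg/L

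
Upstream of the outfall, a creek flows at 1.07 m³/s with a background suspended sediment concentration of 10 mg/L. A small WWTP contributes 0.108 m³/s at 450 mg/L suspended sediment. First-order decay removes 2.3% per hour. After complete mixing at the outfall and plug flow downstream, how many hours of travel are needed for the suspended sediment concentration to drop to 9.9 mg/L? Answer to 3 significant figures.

69.9 h

Mixed concentration C = ΣQC/ΣQ = (1.070·10.00 + 0.1080·450.0) / 1.178 = 59.30/1.178 = 50.34 mg/L.
2.3%/h lost → k = −ln(1 − 0.023) = 0.02327 h⁻¹.
50.34·exp(−k·t) = 9.9 → t = ln(50.34/9.9)/k = 251600 s = 69.89 h.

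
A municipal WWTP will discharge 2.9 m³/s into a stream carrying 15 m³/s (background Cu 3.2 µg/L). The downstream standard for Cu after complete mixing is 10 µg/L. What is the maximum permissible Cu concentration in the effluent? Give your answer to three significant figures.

45.2 µg/L

At the limit, (Qr·Cr + Qe·Cₑ)/(Qr + Qe) = 10:
Cₑ = (17.90·10 − 15.00·3.200) / 2.900 = 45.17 µg/L.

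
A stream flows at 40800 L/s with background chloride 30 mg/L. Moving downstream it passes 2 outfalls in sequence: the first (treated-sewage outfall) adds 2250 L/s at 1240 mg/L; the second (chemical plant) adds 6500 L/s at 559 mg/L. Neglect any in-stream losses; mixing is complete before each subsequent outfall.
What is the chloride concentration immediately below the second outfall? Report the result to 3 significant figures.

154 mg/L

Below outfall 1: Q → 43050 L/s, C = (40800·30.00 + 2250·1240)/43050 = 93.24 mg/L.
Below outfall 2: Q → 49550 L/s, C = (43050·93.24 + 6500·559.0)/49550 = 154.3 mg/L.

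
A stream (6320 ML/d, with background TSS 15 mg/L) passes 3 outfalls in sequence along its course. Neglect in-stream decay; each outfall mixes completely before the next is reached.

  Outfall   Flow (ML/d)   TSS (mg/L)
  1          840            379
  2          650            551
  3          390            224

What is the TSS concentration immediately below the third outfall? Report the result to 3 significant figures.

105 mg/L

After outfall 1: Q = 6320 + 840.0 = 7160 ML/d; C = (6320·15.00 + 840.0·379.0)/7160 = 57.70 mg/L.
After outfall 2: Q = 7160 + 650.0 = 7810 ML/d; C = (7160·57.70 + 650.0·551.0)/7810 = 98.76 mg/L.
After outfall 3: Q = 7810 + 390.0 = 8200 ML/d; C = (7810·98.76 + 390.0·224.0)/8200 = 104.7 mg/L.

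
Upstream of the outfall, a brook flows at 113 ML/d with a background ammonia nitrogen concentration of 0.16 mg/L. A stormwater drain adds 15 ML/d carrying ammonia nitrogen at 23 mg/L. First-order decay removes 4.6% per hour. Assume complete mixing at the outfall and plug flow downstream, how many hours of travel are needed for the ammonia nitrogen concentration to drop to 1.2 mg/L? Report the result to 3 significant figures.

18.3 h

Mass balance: C = (113.0·0.1600 + 15.00·23.00) / 128.0 = 363.1/128.0 = 2.837 mg/L.
4.6%/h lost → k = −ln(1 − 0.046) = 0.04709 h⁻¹.
2.837·exp(−k·t) = 1.2 → t = ln(2.837/1.2)/k = 65760 s = 18.27 h.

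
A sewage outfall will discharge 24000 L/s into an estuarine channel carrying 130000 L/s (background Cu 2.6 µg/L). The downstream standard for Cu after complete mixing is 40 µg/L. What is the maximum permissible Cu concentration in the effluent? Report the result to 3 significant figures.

243 µg/L

At the limit, (Qr·Cr + Qe·Cₑ)/(Qr + Qe) = 40:
Cₑ = (154000·40 − 130000·2.600) / 24000 = 242.6 µg/L.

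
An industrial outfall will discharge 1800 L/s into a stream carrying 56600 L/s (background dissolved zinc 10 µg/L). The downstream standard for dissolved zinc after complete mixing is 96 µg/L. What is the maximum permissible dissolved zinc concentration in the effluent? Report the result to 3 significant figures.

2800 µg/L

At the limit, (Qr·Cr + Qe·Cₑ)/(Qr + Qe) = 96:
Cₑ = (58400·96 − 56600·10.00) / 1800 = 2800 µg/L.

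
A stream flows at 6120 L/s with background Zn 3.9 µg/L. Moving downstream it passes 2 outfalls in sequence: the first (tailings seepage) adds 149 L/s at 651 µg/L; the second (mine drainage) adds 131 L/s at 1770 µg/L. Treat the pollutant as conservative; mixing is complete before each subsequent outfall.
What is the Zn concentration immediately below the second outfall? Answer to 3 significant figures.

Outfall 1: combined Q = 6269 L/s; C = (6120·3.900 + 149.0·651.0)/6269 = 19.28 µg/L.
Outfall 2: combined Q = 6400 L/s; C = (6269·19.28 + 131.0·1770)/6400 = 55.12 µg/L.

55.1 µg/L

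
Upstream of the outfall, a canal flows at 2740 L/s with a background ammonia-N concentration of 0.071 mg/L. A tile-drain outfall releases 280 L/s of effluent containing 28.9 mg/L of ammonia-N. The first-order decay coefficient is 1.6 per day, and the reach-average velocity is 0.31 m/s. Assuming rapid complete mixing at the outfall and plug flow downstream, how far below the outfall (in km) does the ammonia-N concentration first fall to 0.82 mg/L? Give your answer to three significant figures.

20.2 km

Mass balance: C = (2740·0.07100 + 280.0·28.90) / 3020 = 8287/3020 = 2.744 mg/L.
Set 2.744·exp(−k·t) = 0.82 → t = ln(2.744/0.82)/k = 65220 s = 18.12 h.
Distance = v·t = 0.31·65220 = 20220 m = 20.22 km.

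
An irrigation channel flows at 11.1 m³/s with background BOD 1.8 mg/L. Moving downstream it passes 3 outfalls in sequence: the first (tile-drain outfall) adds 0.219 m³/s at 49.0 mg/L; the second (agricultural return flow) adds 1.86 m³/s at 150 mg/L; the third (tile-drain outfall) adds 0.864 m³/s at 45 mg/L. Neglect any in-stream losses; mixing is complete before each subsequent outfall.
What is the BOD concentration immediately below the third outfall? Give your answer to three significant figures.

After outfall 1: Q = 11.10 + 0.2190 = 11.32 m³/s; C = (11.10·1.800 + 0.2190·49.00)/11.32 = 2.713 mg/L.
After outfall 2: Q = 11.32 + 1.860 = 13.18 m³/s; C = (11.32·2.713 + 1.860·150.0)/13.18 = 23.50 mg/L.
After outfall 3: Q = 13.18 + 0.8640 = 14.04 m³/s; C = (13.18·23.50 + 0.8640·45.00)/14.04 = 24.82 mg/L.

24.8 mg/L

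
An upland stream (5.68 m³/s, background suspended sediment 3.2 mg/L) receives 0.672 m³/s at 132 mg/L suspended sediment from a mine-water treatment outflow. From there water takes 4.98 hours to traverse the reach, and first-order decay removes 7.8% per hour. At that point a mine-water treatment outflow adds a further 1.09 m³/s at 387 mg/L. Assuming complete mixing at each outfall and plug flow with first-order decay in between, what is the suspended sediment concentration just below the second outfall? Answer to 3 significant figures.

66.3 mg/L

After mixing, C = (5.680·3.200 + 0.6720·132.0) / 6.352 = 106.9/6.352 = 16.83 mg/L; combined flow 6.352 m³/s.
7.8%/h lost → k = −ln(1 − 0.078) = 0.08121 h⁻¹.
After decay, C = 16.83 × e^(−kt) = 16.83 × 0.6674 = 11.23 mg/L.
At the second outfall, C = (6.352·11.23 + 1.090·387.0) / (6.352 + 1.090) = 66.27 mg/L.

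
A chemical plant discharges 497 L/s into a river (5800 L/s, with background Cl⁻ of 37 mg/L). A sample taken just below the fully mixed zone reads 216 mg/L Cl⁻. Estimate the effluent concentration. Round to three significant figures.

2300 mg/L

Mass balance: 5800·37.00 + 497.0·Cₑ = 6297·216.0
→ Cₑ = (6297·216.0 − 5800·37.00) / 497.0 = 2305 mg/L.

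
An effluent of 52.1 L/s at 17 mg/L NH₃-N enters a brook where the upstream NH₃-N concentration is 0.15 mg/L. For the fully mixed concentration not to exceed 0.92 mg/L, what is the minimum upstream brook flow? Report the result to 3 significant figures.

Set C_mix = 0.92: (Q·0.1500 + 52.10·17.00) / (Q + 52.10) = 0.92
→ Q = 52.10·(17.00 − 0.92)/(0.92 − 0.1500) = 1088 L/s.

1090 L/s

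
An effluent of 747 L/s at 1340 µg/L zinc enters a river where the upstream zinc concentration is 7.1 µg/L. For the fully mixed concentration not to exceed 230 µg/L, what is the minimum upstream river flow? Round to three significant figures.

3720 L/s

Set C_mix = 230: (Q·7.100 + 747.0·1340) / (Q + 747.0) = 230
→ Q = 747.0·(1340 − 230)/(230 − 7.100) = 3720 L/s.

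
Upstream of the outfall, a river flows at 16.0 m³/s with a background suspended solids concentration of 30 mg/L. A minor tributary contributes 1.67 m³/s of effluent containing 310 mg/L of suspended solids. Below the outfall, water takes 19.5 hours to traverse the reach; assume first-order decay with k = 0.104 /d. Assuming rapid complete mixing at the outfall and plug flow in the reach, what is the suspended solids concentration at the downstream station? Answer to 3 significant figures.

51.9 mg/L

Mixed concentration C = ΣQC/ΣQ = (16.00·30.00 + 1.670·310.0) / 17.67 = 997.7/17.67 = 56.46 mg/L.
Applying C = C₀e^(−kt): 56.46 × 0.9190 = 51.89 mg/L.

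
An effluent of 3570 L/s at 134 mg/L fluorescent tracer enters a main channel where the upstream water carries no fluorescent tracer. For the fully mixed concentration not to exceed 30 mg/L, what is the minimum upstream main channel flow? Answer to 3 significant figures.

Set C_mix = 30: (Q·0 + 3570·134.0) / (Q + 3570) = 30
→ Q = 3570·(134.0 − 30)/(30 − 0) = 12380 L/s.

12400 L/s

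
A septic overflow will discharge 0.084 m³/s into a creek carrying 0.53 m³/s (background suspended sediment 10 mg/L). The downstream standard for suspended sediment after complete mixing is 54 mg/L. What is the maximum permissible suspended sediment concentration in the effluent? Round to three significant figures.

332 mg/L

At the limit, (Qr·Cr + Qe·Cₑ)/(Qr + Qe) = 54:
Cₑ = (0.6140·54 − 0.5300·10.00) / 0.08400 = 331.6 mg/L.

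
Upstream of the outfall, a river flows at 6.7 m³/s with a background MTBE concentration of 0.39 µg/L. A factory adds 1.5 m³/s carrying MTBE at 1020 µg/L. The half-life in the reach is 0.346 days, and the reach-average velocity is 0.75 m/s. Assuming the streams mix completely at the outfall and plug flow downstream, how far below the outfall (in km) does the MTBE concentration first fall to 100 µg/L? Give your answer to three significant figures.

Conservation of mass: C = (6.700·0.3900 + 1.500·1020) / 8.200 = 1533/8.200 = 186.9 µg/L.
Half-life 0.346 d → k = ln 2 / 0.346 = 2.003 d⁻¹.
Set 186.9·exp(−k·t) = 100 → t = ln(186.9/100)/k = 26970 s = 7.493 h.
Distance = v·t = 0.75·26970 = 20230 m = 20.23 km.

20.2 km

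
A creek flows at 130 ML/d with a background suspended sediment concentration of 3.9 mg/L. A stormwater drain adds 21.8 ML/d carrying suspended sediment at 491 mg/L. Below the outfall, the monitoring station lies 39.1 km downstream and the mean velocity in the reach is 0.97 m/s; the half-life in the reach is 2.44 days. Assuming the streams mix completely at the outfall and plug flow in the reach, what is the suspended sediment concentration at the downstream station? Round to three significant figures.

Flow-weighted average: C = (130.0·3.900 + 21.80·491.0) / 151.8 = 11210/151.8 = 73.85 mg/L.
Travel time t = 39.1·1000 / 0.97 = 40310 s = 11.20 h.
Half-life 2.44 d → k = ln 2 / 2.44 = 0.2841 d⁻¹.
Decay over the reach: 73.85·exp(−kt) = 73.85·0.8759 = 64.69 mg/L.

64.7 mg/L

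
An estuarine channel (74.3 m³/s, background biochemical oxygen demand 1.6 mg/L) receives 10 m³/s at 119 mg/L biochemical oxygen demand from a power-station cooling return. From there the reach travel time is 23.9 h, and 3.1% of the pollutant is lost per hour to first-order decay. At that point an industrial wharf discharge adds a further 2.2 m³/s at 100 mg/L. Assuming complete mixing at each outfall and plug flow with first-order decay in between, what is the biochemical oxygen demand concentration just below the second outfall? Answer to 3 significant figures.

Conservation of mass: C = (74.30·1.600 + 10.00·119.0) / 84.30 = 1309/84.30 = 15.53 mg/L; combined flow 84.30 m³/s.
3.1%/h lost → k = −ln(1 − 0.031) = 0.03149 h⁻¹.
Decay over the reach: 15.53·exp(−kt) = 15.53·0.4711 = 7.315 mg/L.
Second outfall: C = (84.30·7.315 + 2.200·100.0)/86.50 = 9.672 mg/L.

9.67 mg/L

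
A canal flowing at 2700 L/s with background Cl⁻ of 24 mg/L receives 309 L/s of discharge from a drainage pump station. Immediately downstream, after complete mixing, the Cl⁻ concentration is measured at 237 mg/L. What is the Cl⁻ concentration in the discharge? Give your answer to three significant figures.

2100 mg/L

Mass balance: 2700·24.00 + 309.0·Cₑ = 3009·237.0
→ Cₑ = (3009·237.0 − 2700·24.00) / 309.0 = 2098 mg/L.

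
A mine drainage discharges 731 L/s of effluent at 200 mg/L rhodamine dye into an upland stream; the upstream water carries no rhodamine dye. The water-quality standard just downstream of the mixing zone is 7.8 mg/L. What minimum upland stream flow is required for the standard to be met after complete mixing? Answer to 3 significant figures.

Set C_mix = 7.8: (Q·0 + 731.0·200.0) / (Q + 731.0) = 7.8
→ Q = 731.0·(200.0 − 7.8)/(7.8 − 0) = 18010 L/s.

18000 L/s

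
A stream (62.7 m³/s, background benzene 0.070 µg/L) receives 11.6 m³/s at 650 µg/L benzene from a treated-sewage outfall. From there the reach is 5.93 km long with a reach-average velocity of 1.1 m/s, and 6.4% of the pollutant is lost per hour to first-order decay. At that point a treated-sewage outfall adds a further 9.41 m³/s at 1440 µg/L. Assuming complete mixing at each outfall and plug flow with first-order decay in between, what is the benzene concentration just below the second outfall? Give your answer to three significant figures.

243 µg/L

Mixed concentration C = ΣQC/ΣQ = (62.70·0.07000 + 11.60·650.0) / 74.30 = 7544/74.30 = 101.5 µg/L; combined flow 74.30 m³/s.
Travel time t = 5.93·1000 / 1.1 = 5391 s = 1.497 h.
6.4%/h lost → k = −ln(1 − 0.064) = 0.06614 h⁻¹.
After decay, C = 101.5 × e^(−kt) = 101.5 × 0.9057 = 91.96 µg/L.
At the second outfall, C = (74.30·91.96 + 9.410·1440) / (74.30 + 9.410) = 243.5 µg/L.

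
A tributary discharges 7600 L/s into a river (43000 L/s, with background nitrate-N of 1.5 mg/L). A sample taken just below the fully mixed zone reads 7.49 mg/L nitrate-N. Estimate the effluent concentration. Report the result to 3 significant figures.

41.4 mg/L

Mass balance: 43000·1.500 + 7600·Cₑ = 50600·7.490
→ Cₑ = (50600·7.490 − 43000·1.500) / 7600 = 41.38 mg/L.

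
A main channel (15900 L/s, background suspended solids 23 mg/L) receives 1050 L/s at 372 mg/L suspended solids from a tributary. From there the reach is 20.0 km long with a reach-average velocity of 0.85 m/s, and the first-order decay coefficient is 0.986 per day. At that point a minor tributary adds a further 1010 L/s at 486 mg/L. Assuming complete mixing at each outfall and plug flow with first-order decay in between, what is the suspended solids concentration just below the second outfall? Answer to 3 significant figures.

Mass balance: C = (15900·23.00 + 1050·372.0) / 16950 = 756300/16950 = 44.62 mg/L; combined flow 16950 L/s.
Travel time t = 20.0·1000 / 0.85 = 23530 s = 6.536 h.
After decay, C = 44.62 × e^(−kt) = 44.62 × 0.7645 = 34.11 mg/L.
Second outfall: C = (16950·34.11 + 1010·486.0)/17960 = 59.52 mg/L.

59.5 mg/L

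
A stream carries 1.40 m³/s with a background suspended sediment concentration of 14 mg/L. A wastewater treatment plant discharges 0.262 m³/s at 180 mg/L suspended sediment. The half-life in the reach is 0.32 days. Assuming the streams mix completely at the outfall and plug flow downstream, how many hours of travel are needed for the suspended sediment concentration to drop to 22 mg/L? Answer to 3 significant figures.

After mixing, C = (1.400·14.00 + 0.2620·180.0) / 1.662 = 66.76/1.662 = 40.17 mg/L.
Half-life 0.32 d → k = ln 2 / 0.32 = 2.166 d⁻¹.
40.17·exp(−k·t) = 22 → t = ln(40.17/22)/k = 24010 s = 6.671 h.

6.67 h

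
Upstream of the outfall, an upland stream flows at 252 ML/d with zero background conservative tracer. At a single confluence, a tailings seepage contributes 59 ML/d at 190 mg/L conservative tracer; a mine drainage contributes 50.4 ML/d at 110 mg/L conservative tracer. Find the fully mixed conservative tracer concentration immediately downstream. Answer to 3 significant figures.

Mass balance: C = (252.0·0 + 59.00·190.0 + 50.40·110.0) / 361.4 = 16750/361.4 = 46.36 mg/L.

46.4 mg/L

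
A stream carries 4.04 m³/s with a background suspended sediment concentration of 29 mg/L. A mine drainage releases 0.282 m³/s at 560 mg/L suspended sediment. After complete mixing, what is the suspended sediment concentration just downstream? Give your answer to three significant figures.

63.6 mg/L

Flow-weighted average: C = (4.040·29.00 + 0.2820·560.0) / 4.322 = 275.1/4.322 = 63.65 mg/L.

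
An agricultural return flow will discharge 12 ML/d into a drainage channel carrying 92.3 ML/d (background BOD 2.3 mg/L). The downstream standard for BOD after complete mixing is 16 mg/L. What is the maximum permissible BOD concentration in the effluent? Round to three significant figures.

121 mg/L

At the limit, (Qr·Cr + Qe·Cₑ)/(Qr + Qe) = 16:
Cₑ = (104.3·16 − 92.30·2.300) / 12.00 = 121.4 mg/L.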